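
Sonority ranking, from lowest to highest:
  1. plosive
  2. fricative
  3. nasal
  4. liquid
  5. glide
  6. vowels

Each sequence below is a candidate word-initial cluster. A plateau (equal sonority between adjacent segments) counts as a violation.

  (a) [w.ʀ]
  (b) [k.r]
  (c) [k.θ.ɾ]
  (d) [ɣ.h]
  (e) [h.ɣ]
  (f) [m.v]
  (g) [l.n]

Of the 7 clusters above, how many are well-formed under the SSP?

2

(a) sonority 5-4: ill-formed.
(b) sonority 1-4: well-formed.
(c) sonority 1-2-4: well-formed.
(d) sonority 2-2: ill-formed.
(e) sonority 2-2: ill-formed.
(f) sonority 3-2: ill-formed.
(g) sonority 4-3: ill-formed.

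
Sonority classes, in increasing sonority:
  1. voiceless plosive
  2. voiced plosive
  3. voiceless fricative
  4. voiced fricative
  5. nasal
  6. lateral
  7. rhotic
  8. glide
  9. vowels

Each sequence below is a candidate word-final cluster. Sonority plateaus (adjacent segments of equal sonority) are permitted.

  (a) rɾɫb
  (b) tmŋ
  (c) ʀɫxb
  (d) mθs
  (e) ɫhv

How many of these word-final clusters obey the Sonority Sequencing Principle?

3

(a) sonority 7-7-6-2: well-formed.
(b) sonority 1-5-5: ill-formed.
(c) sonority 7-6-3-2: well-formed.
(d) sonority 5-3-3: well-formed.
(e) sonority 6-3-4: ill-formed.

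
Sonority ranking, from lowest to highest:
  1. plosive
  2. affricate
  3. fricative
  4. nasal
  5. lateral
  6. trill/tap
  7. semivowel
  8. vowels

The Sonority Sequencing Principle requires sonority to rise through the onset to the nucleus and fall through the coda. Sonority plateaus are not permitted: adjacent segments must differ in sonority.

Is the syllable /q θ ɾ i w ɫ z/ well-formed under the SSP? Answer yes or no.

yes

Onset: /q/ is a plosive (sonority 1), /θ/ is a fricative (sonority 3), /ɾ/ is a trill/tap (sonority 6); then the nucleus /i/ (sonority 8).
Onset profile 1-3-6-8 — rises to the nucleus.
Coda: /w/ is a semivowel (sonority 7), /ɫ/ is a lateral (sonority 5), /z/ is a fricative (sonority 3).
Coda profile 8-7-5-3 — falls from the nucleus.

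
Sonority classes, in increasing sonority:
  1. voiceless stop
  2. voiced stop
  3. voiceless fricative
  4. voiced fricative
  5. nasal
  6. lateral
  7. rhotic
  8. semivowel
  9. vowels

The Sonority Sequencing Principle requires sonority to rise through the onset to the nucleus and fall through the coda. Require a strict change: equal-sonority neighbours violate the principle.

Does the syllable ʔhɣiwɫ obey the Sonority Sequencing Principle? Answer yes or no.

Onset: /ʔ/ is a voiceless stop (sonority 1), /h/ is a voiceless fricative (sonority 3), /ɣ/ is a voiced fricative (sonority 4); then the nucleus /i/ (sonority 9).
Onset profile 1-3-4-9 — rises to the nucleus.
Coda: /w/ is a semivowel (sonority 8), /ɫ/ is a lateral (sonority 6).
Coda profile 9-8-6 — falls from the nucleus.

yes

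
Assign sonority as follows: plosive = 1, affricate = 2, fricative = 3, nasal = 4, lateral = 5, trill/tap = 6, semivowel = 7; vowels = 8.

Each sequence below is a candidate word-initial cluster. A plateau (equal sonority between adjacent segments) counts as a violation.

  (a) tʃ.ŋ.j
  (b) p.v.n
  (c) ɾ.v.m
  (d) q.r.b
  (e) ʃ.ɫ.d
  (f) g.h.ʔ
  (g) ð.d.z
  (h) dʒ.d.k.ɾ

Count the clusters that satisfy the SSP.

2

(a) sonority 2-4-7: well-formed.
(b) sonority 1-3-4: well-formed.
(c) sonority 6-3-4: ill-formed.
(d) sonority 1-6-1: ill-formed.
(e) sonority 3-5-1: ill-formed.
(f) sonority 1-3-1: ill-formed.
(g) sonority 3-1-3: ill-formed.
(h) sonority 2-1-1-6: ill-formed.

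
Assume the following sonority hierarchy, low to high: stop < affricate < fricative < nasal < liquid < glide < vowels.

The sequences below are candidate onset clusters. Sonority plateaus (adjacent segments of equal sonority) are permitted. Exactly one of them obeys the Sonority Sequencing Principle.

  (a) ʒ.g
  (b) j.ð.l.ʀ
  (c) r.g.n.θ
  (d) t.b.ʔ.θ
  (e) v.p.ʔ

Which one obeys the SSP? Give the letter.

(a) 3-1 → violates
(b) 6-3-5-5 → violates
(c) 5-1-4-3 → violates
(d) 1-1-1-3 → obeys
(e) 3-1-1 → violates

d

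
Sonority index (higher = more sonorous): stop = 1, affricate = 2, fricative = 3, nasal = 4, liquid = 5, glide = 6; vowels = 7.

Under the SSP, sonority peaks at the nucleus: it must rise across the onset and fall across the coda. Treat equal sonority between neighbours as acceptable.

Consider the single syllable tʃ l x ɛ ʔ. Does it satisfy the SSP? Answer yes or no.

Onset: /tʃ/ is an affricate (sonority 2), /l/ is a liquid (sonority 5), /x/ is a fricative (sonority 3); then the nucleus /ɛ/ (sonority 7).
Onset profile 2-5-3-7 — does not rise throughout.
Coda: /ʔ/ is a stop (sonority 1).
Coda profile 7-1 — falls from the nucleus.

no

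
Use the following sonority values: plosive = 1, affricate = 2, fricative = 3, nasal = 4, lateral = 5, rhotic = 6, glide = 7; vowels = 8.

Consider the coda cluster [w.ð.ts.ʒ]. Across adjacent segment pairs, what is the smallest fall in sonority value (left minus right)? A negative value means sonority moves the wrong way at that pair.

/w/ — glide, sonority 7.
/ð/ — fricative, sonority 3.
/ts/ — affricate, sonority 2.
/ʒ/ — fricative, sonority 3.
/w/→/ð/: change +4.
/ð/→/ts/: change +1.
/ts/→/ʒ/: change -1.
Minimum = -1.

-1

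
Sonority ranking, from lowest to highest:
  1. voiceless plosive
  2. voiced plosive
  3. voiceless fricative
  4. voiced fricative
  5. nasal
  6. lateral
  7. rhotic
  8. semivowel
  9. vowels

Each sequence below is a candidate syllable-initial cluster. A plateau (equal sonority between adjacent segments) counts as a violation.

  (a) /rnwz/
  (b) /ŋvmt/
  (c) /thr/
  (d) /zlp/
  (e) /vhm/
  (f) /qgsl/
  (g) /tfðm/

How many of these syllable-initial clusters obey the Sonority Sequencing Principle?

3

(a) sonority 7-5-8-4: ill-formed.
(b) sonority 5-4-5-1: ill-formed.
(c) sonority 1-3-7: well-formed.
(d) sonority 4-6-1: ill-formed.
(e) sonority 4-3-5: ill-formed.
(f) sonority 1-2-3-6: well-formed.
(g) sonority 1-3-4-5: well-formed.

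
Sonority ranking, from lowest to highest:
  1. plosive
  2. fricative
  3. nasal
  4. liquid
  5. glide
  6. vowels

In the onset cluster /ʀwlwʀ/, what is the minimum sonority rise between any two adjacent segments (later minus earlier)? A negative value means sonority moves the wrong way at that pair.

/ʀ/ is a liquid (sonority 4).
/w/ is a glide (sonority 5).
/l/ is a liquid (sonority 4).
/w/ is a glide (sonority 5).
/ʀ/ is a liquid (sonority 4).
/ʀ/→/w/: change +1.
/w/→/l/: change -1.
/l/→/w/: change +1.
/w/→/ʀ/: change -1.
Minimum = -1.

-1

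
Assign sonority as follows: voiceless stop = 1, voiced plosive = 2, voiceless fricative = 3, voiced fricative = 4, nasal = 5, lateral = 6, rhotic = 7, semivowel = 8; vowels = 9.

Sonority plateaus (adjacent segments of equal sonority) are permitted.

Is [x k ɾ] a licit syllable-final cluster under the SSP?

/x/ — voiceless fricative, sonority 3.
/k/ — voiceless stop, sonority 1.
/ɾ/ — rhotic, sonority 7.
The profile is 3-1-7. Between /k/ (1) and /ɾ/ (7) sonority does not fall, so the cluster violates the SSP.

no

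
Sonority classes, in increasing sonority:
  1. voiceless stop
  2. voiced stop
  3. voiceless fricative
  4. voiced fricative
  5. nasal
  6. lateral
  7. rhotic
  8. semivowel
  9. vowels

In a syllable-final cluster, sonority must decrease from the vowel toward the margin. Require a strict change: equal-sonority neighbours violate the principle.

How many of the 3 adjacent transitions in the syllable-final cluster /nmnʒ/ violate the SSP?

2

/n/: nasal = 5.
/m/: nasal = 5.
/n/: nasal = 5.
/ʒ/: voiced fricative = 4.
/n/→/m/: 5→5 (plateau) — violation.
/m/→/n/: 5→5 (plateau) — violation.
/n/→/ʒ/: 5→4 (falls) — ok.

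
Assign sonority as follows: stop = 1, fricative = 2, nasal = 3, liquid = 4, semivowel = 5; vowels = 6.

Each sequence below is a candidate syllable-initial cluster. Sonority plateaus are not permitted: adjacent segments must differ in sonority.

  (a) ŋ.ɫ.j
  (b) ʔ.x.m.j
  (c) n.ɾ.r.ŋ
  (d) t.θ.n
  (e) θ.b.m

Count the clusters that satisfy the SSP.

3

(a) sonority 3-4-5: well-formed.
(b) sonority 1-2-3-5: well-formed.
(c) sonority 3-4-4-3: ill-formed.
(d) sonority 1-2-3: well-formed.
(e) sonority 2-1-3: ill-formed.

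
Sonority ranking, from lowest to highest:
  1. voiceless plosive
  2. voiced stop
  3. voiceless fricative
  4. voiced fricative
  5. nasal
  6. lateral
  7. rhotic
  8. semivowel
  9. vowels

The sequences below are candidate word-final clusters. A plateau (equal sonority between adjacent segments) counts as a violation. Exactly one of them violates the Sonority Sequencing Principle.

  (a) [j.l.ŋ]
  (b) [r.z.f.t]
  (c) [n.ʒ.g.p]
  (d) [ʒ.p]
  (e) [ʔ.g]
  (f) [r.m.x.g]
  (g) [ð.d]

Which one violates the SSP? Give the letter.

e

(a) sonority 8-6-5: well-formed.
(b) sonority 7-4-3-1: well-formed.
(c) sonority 5-4-2-1: well-formed.
(d) sonority 4-1: well-formed.
(e) sonority 1-2: ill-formed.
(f) sonority 7-5-3-2: well-formed.
(g) sonority 4-2: well-formed.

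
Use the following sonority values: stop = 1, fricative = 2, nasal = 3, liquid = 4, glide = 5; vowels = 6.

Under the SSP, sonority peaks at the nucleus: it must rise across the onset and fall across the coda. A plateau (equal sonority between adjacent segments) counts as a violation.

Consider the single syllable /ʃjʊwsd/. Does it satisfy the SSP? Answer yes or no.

Onset: /ʃ/ is a fricative (sonority 2), /j/ is a glide (sonority 5); then the nucleus /ʊ/ (sonority 6).
Onset profile 2-5-6 — rises to the nucleus.
Coda: /w/ is a glide (sonority 5), /s/ is a fricative (sonority 2), /d/ is a stop (sonority 1).
Coda profile 6-5-2-1 — falls from the nucleus.

yes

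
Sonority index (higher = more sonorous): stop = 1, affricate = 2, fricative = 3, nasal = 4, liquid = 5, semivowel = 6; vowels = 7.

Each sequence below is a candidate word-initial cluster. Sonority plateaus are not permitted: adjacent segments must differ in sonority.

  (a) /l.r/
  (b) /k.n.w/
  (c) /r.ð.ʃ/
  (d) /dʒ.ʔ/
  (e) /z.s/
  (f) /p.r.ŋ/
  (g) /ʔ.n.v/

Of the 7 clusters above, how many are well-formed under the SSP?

1

(a) sonority 5-5: ill-formed.
(b) sonority 1-4-6: well-formed.
(c) sonority 5-3-3: ill-formed.
(d) sonority 2-1: ill-formed.
(e) sonority 3-3: ill-formed.
(f) sonority 1-5-4: ill-formed.
(g) sonority 1-4-3: ill-formed.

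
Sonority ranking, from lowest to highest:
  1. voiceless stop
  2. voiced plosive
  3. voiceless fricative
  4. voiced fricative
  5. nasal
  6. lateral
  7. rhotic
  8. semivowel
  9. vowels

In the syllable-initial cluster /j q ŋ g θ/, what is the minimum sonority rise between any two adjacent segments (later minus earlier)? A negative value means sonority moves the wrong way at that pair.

-7

/j/: semivowel = 8.
/q/: voiceless stop = 1.
/ŋ/: nasal = 5.
/g/: voiced plosive = 2.
/θ/: voiceless fricative = 3.
/j/→/q/: change -7.
/q/→/ŋ/: change +4.
/ŋ/→/g/: change -3.
/g/→/θ/: change +1.
Minimum = -7.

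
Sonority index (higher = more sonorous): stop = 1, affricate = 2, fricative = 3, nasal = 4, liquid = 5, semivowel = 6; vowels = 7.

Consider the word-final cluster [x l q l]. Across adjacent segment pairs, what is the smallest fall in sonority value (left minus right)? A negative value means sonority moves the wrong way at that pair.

-4

/x/ — fricative, sonority 3.
/l/ — liquid, sonority 5.
/q/ — stop, sonority 1.
/l/ — liquid, sonority 5.
/x/→/l/: change -2.
/l/→/q/: change +4.
/q/→/l/: change -4.
Minimum = -4.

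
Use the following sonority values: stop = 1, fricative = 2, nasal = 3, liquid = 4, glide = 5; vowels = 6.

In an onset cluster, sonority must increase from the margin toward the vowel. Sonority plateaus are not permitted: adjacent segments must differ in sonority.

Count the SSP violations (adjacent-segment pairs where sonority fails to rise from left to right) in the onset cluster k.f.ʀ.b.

/k/ is a stop (sonority 1).
/f/ is a fricative (sonority 2).
/ʀ/ is a liquid (sonority 4).
/b/ is a stop (sonority 1).
/k/→/f/: 1→2 (rises) — ok.
/f/→/ʀ/: 2→4 (rises) — ok.
/ʀ/→/b/: 4→1 (does not rise) — violation.

1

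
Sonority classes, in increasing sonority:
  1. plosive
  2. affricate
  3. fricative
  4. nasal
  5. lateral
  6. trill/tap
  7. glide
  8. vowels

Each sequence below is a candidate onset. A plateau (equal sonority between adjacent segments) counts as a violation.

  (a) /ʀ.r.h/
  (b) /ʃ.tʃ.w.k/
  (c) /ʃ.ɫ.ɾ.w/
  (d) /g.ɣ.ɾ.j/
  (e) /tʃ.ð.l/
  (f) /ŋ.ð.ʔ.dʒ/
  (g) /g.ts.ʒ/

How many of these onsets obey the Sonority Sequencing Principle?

(a) 6-6-3 → violates
(b) 3-2-7-1 → violates
(c) 3-5-6-7 → obeys
(d) 1-3-6-7 → obeys
(e) 2-3-5 → obeys
(f) 4-3-1-2 → violates
(g) 1-2-3 → obeys

4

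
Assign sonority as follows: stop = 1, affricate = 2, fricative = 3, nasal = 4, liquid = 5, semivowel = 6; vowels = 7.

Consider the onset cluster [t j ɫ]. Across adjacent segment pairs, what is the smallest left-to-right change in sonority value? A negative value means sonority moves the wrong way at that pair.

-1

/t/ is a stop (sonority 1).
/j/ is a semivowel (sonority 6).
/ɫ/ is a liquid (sonority 5).
/t/→/j/: change +5.
/j/→/ɫ/: change -1.
Minimum = -1.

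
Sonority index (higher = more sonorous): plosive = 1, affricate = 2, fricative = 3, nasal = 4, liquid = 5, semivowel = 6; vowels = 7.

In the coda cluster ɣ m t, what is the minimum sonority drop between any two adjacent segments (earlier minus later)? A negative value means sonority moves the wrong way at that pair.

-1

/ɣ/ — fricative, sonority 3.
/m/ — nasal, sonority 4.
/t/ — plosive, sonority 1.
/ɣ/→/m/: change -1.
/m/→/t/: change +3.
Minimum = -1.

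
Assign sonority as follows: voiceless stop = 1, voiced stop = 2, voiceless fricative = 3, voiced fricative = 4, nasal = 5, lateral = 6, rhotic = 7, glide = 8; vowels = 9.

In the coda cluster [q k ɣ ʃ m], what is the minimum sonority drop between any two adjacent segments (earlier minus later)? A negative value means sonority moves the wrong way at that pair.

/q/: voiceless stop = 1.
/k/: voiceless stop = 1.
/ɣ/: voiced fricative = 4.
/ʃ/: voiceless fricative = 3.
/m/: nasal = 5.
/q/→/k/: change +0.
/k/→/ɣ/: change -3.
/ɣ/→/ʃ/: change +1.
/ʃ/→/m/: change -2.
Minimum = -3.

-3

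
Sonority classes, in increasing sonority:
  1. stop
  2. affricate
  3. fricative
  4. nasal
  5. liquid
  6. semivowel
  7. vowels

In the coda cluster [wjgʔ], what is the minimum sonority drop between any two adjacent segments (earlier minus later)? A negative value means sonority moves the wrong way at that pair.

/w/: semivowel = 6.
/j/: semivowel = 6.
/g/: stop = 1.
/ʔ/: stop = 1.
/w/→/j/: change +0.
/j/→/g/: change +5.
/g/→/ʔ/: change +0.
Minimum = 0.

0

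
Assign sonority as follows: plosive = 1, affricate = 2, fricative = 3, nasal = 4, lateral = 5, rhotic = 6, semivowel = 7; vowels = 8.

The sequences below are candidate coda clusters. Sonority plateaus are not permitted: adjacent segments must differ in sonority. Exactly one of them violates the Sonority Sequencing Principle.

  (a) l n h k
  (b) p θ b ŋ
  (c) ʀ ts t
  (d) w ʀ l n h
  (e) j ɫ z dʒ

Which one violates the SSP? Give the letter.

(a) l n h k: profile 5-4-3-1 — obeys.
(b) p θ b ŋ: profile 1-3-1-4 — violates.
(c) ʀ ts t: profile 6-2-1 — obeys.
(d) w ʀ l n h: profile 7-6-5-4-3 — obeys.
(e) j ɫ z dʒ: profile 7-5-3-2 — obeys.

b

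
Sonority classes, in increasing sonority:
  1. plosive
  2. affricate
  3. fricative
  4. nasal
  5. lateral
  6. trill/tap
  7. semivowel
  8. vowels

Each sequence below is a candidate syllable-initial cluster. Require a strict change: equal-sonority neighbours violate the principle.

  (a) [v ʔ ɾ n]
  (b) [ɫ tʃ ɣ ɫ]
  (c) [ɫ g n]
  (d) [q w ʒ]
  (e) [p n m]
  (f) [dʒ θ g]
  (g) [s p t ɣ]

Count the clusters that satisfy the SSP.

0

(a) sonority 3-1-6-4: ill-formed.
(b) sonority 5-2-3-5: ill-formed.
(c) sonority 5-1-4: ill-formed.
(d) sonority 1-7-3: ill-formed.
(e) sonority 1-4-4: ill-formed.
(f) sonority 2-3-1: ill-formed.
(g) sonority 3-1-1-3: ill-formed.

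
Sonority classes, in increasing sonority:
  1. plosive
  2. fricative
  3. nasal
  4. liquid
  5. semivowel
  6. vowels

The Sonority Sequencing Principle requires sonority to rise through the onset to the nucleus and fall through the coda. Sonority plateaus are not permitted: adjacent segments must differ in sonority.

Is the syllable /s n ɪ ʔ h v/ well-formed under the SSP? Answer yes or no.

Onset: /s/ is a fricative (sonority 2), /n/ is a nasal (sonority 3); then the nucleus /ɪ/ (sonority 6).
Onset profile 2-3-6 — rises to the nucleus.
Coda: /ʔ/ is a plosive (sonority 1), /h/ is a fricative (sonority 2), /v/ is a fricative (sonority 2).
Coda profile 6-1-2-2 — does not strictly fall throughout.

no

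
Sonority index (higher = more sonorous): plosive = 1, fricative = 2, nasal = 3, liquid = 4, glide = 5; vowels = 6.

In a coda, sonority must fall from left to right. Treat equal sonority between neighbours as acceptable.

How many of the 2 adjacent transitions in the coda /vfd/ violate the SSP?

/v/: fricative = 2.
/f/: fricative = 2.
/d/: plosive = 1.
/v/→/f/: 2→2 (plateau, allowed) — ok.
/f/→/d/: 2→1 (falls) — ok.

0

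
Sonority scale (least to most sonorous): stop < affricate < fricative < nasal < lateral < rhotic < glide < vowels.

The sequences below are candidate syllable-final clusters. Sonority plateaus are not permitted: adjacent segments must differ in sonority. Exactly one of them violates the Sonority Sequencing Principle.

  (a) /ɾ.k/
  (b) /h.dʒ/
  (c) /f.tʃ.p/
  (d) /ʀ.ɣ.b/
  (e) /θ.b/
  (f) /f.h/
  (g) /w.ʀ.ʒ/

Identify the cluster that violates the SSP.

f

(a) sonority 6-1: well-formed.
(b) sonority 3-2: well-formed.
(c) sonority 3-2-1: well-formed.
(d) sonority 6-3-1: well-formed.
(e) sonority 3-1: well-formed.
(f) sonority 3-3: ill-formed.
(g) sonority 7-6-3: well-formed.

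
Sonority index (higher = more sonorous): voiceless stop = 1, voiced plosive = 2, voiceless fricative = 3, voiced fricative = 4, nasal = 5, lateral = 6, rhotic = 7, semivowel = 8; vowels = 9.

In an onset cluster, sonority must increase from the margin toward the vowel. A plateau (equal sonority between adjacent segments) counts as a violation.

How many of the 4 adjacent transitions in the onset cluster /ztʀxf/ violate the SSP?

/z/: voiced fricative = 4.
/t/: voiceless stop = 1.
/ʀ/: rhotic = 7.
/x/: voiceless fricative = 3.
/f/: voiceless fricative = 3.
/z/→/t/: 4→1 (does not rise) — violation.
/t/→/ʀ/: 1→7 (rises) — ok.
/ʀ/→/x/: 7→3 (does not rise) — violation.
/x/→/f/: 3→3 (plateau) — violation.

3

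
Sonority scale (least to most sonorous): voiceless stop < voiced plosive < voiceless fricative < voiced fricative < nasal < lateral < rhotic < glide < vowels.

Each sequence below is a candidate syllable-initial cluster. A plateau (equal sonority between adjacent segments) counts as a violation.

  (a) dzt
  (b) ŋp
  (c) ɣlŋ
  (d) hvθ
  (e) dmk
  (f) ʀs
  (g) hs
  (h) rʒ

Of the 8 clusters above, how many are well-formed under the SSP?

0

(a) dzt: profile 2-4-1 — violates.
(b) ŋp: profile 5-1 — violates.
(c) ɣlŋ: profile 4-6-5 — violates.
(d) hvθ: profile 3-4-3 — violates.
(e) dmk: profile 2-5-1 — violates.
(f) ʀs: profile 7-3 — violates.
(g) hs: profile 3-3 — violates.
(h) rʒ: profile 7-4 — violates.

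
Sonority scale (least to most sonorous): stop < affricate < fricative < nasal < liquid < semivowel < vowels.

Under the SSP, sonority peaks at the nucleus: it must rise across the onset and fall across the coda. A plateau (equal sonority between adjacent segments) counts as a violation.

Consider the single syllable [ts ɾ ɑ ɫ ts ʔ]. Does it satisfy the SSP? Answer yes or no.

Onset: /ts/ is an affricate (sonority 2), /ɾ/ is a liquid (sonority 5); then the nucleus /ɑ/ (sonority 7).
Onset profile 2-5-7 — rises to the nucleus.
Coda: /ɫ/ is a liquid (sonority 5), /ts/ is an affricate (sonority 2), /ʔ/ is a stop (sonority 1).
Coda profile 7-5-2-1 — falls from the nucleus.

yes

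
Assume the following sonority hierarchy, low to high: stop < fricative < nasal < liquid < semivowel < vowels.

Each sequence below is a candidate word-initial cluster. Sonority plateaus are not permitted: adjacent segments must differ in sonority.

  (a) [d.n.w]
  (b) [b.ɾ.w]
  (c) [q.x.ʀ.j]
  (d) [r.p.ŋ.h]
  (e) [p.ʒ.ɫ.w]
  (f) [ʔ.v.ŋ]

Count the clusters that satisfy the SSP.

5

(a) sonority 1-3-5: well-formed.
(b) sonority 1-4-5: well-formed.
(c) sonority 1-2-4-5: well-formed.
(d) sonority 4-1-3-2: ill-formed.
(e) sonority 1-2-4-5: well-formed.
(f) sonority 1-2-3: well-formed.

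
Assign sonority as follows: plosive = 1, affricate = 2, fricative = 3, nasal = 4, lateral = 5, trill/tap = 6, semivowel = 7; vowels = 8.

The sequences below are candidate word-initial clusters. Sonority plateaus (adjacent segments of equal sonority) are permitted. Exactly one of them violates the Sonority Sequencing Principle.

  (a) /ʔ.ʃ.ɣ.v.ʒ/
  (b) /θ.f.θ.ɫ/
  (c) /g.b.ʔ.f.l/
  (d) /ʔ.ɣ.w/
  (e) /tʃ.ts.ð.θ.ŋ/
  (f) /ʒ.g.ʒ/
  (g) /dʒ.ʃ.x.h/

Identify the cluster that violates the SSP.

f

(a) /ʔ.ʃ.ɣ.v.ʒ/: profile 1-3-3-3-3 — obeys.
(b) /θ.f.θ.ɫ/: profile 3-3-3-5 — obeys.
(c) /g.b.ʔ.f.l/: profile 1-1-1-3-5 — obeys.
(d) /ʔ.ɣ.w/: profile 1-3-7 — obeys.
(e) /tʃ.ts.ð.θ.ŋ/: profile 2-2-3-3-4 — obeys.
(f) /ʒ.g.ʒ/: profile 3-1-3 — violates.
(g) /dʒ.ʃ.x.h/: profile 2-3-3-3 — obeys.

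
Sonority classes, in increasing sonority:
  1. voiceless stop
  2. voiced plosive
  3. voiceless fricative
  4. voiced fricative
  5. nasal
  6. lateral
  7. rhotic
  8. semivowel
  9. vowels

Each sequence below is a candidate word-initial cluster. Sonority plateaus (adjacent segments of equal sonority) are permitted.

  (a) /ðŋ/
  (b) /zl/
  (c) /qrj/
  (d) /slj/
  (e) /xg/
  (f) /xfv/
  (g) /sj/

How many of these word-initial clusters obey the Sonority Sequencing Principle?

6

(a) /ðŋ/: profile 4-5 — obeys.
(b) /zl/: profile 4-6 — obeys.
(c) /qrj/: profile 1-7-8 — obeys.
(d) /slj/: profile 3-6-8 — obeys.
(e) /xg/: profile 3-2 — violates.
(f) /xfv/: profile 3-3-4 — obeys.
(g) /sj/: profile 3-8 — obeys.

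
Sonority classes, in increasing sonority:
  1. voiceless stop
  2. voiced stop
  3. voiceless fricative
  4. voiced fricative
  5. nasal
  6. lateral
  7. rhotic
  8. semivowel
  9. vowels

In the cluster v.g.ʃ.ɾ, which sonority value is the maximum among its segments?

7

/v/ is a voiced fricative (sonority 4).
/g/ is a voiced stop (sonority 2).
/ʃ/ is a voiceless fricative (sonority 3).
/ɾ/ is a rhotic (sonority 7).
The maximum is 7.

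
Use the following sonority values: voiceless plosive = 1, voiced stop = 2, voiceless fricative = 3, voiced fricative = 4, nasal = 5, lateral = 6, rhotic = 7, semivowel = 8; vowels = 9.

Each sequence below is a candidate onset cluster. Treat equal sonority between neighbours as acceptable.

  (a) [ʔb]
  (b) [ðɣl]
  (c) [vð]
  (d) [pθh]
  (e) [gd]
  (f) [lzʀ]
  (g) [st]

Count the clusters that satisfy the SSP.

5

(a) [ʔb]: profile 1-2 — obeys.
(b) [ðɣl]: profile 4-4-6 — obeys.
(c) [vð]: profile 4-4 — obeys.
(d) [pθh]: profile 1-3-3 — obeys.
(e) [gd]: profile 2-2 — obeys.
(f) [lzʀ]: profile 6-4-7 — violates.
(g) [st]: profile 3-1 — violates.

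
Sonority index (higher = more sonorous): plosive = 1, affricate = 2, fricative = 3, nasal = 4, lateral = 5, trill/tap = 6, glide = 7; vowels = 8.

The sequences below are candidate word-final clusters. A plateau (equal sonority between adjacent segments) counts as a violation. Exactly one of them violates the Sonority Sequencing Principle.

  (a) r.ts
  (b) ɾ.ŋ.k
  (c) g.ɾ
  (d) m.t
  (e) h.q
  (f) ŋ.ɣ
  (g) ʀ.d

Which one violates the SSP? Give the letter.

c

(a) r.ts: profile 6-2 — obeys.
(b) ɾ.ŋ.k: profile 6-4-1 — obeys.
(c) g.ɾ: profile 1-6 — violates.
(d) m.t: profile 4-1 — obeys.
(e) h.q: profile 3-1 — obeys.
(f) ŋ.ɣ: profile 4-3 — obeys.
(g) ʀ.d: profile 6-1 — obeys.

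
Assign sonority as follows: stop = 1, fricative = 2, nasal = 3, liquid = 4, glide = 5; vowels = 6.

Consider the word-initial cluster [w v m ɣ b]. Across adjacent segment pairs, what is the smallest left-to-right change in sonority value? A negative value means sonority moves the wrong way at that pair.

-3

/w/ — glide, sonority 5.
/v/ — fricative, sonority 2.
/m/ — nasal, sonority 3.
/ɣ/ — fricative, sonority 2.
/b/ — stop, sonority 1.
/w/→/v/: change -3.
/v/→/m/: change +1.
/m/→/ɣ/: change -1.
/ɣ/→/b/: change -1.
Minimum = -3.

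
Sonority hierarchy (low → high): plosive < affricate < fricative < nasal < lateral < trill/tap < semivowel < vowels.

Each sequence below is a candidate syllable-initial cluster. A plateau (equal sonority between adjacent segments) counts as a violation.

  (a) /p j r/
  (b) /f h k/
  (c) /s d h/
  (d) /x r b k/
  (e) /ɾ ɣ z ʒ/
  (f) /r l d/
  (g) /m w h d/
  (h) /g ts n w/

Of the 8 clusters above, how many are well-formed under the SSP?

(a) 1-7-6 → violates
(b) 3-3-1 → violates
(c) 3-1-3 → violates
(d) 3-6-1-1 → violates
(e) 6-3-3-3 → violates
(f) 6-5-1 → violates
(g) 4-7-3-1 → violates
(h) 1-2-4-7 → obeys

1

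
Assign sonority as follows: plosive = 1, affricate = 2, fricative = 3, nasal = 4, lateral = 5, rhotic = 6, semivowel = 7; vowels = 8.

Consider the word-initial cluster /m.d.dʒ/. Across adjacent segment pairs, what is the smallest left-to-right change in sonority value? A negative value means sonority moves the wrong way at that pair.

-3

/m/ — nasal, sonority 4.
/d/ — plosive, sonority 1.
/dʒ/ — affricate, sonority 2.
/m/→/d/: change -3.
/d/→/dʒ/: change +1.
Minimum = -3.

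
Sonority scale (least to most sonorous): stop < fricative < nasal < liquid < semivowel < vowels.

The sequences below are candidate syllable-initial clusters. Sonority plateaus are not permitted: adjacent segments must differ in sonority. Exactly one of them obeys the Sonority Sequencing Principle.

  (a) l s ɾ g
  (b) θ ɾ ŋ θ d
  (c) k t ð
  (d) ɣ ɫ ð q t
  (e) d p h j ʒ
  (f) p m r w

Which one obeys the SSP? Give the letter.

(a) 4-2-4-1 → violates
(b) 2-4-3-2-1 → violates
(c) 1-1-2 → violates
(d) 2-4-2-1-1 → violates
(e) 1-1-2-5-2 → violates
(f) 1-3-4-5 → obeys

f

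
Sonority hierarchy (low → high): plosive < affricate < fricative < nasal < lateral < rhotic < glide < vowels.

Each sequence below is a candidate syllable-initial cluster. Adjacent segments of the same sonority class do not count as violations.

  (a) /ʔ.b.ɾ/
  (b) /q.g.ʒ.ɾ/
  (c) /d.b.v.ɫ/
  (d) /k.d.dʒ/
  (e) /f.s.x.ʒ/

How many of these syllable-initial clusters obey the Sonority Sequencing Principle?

(a) 1-1-6 → obeys
(b) 1-1-3-6 → obeys
(c) 1-1-3-5 → obeys
(d) 1-1-2 → obeys
(e) 3-3-3-3 → obeys

5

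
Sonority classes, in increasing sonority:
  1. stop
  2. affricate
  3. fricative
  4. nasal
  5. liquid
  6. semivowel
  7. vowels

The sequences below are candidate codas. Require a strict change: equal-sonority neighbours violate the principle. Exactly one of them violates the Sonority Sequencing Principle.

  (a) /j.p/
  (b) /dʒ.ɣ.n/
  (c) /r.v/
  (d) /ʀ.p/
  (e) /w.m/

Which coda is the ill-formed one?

b

(a) sonority 6-1: well-formed.
(b) sonority 2-3-4: ill-formed.
(c) sonority 5-3: well-formed.
(d) sonority 5-1: well-formed.
(e) sonority 6-4: well-formed.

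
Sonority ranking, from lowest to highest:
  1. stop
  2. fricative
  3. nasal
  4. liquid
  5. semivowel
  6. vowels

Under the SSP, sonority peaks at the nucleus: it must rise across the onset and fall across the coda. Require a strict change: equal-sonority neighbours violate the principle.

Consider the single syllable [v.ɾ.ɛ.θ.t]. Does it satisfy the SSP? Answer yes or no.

yes

Onset: /v/ is a fricative (sonority 2), /ɾ/ is a liquid (sonority 4); then the nucleus /ɛ/ (sonority 6).
Onset profile 2-4-6 — rises to the nucleus.
Coda: /θ/ is a fricative (sonority 2), /t/ is a stop (sonority 1).
Coda profile 6-2-1 — falls from the nucleus.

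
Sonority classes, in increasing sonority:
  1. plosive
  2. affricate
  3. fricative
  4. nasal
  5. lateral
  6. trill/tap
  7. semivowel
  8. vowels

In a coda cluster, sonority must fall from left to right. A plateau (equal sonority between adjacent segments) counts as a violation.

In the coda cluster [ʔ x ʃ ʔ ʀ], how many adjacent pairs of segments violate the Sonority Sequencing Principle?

3

/ʔ/ is a plosive (sonority 1).
/x/ is a fricative (sonority 3).
/ʃ/ is a fricative (sonority 3).
/ʔ/ is a plosive (sonority 1).
/ʀ/ is a trill/tap (sonority 6).
/ʔ/→/x/: 1→3 (does not fall) — violation.
/x/→/ʃ/: 3→3 (plateau) — violation.
/ʃ/→/ʔ/: 3→1 (falls) — ok.
/ʔ/→/ʀ/: 1→6 (does not fall) — violation.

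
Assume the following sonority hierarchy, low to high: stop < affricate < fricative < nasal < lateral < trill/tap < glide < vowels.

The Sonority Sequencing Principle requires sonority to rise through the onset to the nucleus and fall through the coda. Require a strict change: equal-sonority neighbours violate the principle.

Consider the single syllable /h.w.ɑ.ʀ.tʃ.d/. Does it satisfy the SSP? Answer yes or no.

yes

Onset: /h/ is a fricative (sonority 3), /w/ is a glide (sonority 7); then the nucleus /ɑ/ (sonority 8).
Onset profile 3-7-8 — rises to the nucleus.
Coda: /ʀ/ is a trill/tap (sonority 6), /tʃ/ is an affricate (sonority 2), /d/ is a stop (sonority 1).
Coda profile 8-6-2-1 — falls from the nucleus.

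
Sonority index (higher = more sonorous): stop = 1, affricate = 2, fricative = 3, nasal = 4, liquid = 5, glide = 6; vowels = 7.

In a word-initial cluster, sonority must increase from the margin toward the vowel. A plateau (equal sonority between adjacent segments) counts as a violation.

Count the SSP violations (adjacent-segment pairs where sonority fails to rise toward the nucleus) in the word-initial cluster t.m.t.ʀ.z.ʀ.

2

/t/: stop = 1.
/m/: nasal = 4.
/t/: stop = 1.
/ʀ/: liquid = 5.
/z/: fricative = 3.
/ʀ/: liquid = 5.
/t/→/m/: 1→4 (rises) — ok.
/m/→/t/: 4→1 (does not rise) — violation.
/t/→/ʀ/: 1→5 (rises) — ok.
/ʀ/→/z/: 5→3 (does not rise) — violation.
/z/→/ʀ/: 3→5 (rises) — ok.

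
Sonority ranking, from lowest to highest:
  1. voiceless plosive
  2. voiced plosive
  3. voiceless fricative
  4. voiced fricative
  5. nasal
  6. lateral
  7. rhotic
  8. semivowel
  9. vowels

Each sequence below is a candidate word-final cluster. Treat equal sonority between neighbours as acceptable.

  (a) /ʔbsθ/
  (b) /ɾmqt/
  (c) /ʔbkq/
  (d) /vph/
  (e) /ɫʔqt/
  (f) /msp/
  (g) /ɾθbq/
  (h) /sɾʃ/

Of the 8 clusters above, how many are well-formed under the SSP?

(a) /ʔbsθ/: profile 1-2-3-3 — violates.
(b) /ɾmqt/: profile 7-5-1-1 — obeys.
(c) /ʔbkq/: profile 1-2-1-1 — violates.
(d) /vph/: profile 4-1-3 — violates.
(e) /ɫʔqt/: profile 6-1-1-1 — obeys.
(f) /msp/: profile 5-3-1 — obeys.
(g) /ɾθbq/: profile 7-3-2-1 — obeys.
(h) /sɾʃ/: profile 3-7-3 — violates.

4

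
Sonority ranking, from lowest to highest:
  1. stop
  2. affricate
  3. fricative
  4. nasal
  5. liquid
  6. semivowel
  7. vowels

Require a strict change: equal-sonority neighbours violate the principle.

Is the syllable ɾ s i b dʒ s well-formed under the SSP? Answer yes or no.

no

Onset: /ɾ/ is a liquid (sonority 5), /s/ is a fricative (sonority 3); then the nucleus /i/ (sonority 7).
Onset profile 5-3-7 — does not strictly rise throughout.
Coda: /b/ is a stop (sonority 1), /dʒ/ is an affricate (sonority 2), /s/ is a fricative (sonority 3).
Coda profile 7-1-2-3 — does not strictly fall throughout.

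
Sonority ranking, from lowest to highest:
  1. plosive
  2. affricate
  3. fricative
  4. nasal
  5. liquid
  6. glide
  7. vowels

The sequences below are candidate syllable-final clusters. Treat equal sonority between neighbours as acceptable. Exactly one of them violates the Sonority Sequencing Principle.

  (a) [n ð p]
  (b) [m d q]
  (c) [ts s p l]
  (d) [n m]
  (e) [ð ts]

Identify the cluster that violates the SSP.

c

(a) sonority 4-3-1: well-formed.
(b) sonority 4-1-1: well-formed.
(c) sonority 2-3-1-5: ill-formed.
(d) sonority 4-4: well-formed.
(e) sonority 3-2: well-formed.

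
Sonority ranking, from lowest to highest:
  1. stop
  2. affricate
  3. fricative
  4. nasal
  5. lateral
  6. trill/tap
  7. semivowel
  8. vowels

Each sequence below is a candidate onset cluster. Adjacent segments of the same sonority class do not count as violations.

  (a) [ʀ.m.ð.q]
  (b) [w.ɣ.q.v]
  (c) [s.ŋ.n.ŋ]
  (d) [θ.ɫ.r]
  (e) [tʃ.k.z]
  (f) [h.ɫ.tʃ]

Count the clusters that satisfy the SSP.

(a) [ʀ.m.ð.q]: profile 6-4-3-1 — violates.
(b) [w.ɣ.q.v]: profile 7-3-1-3 — violates.
(c) [s.ŋ.n.ŋ]: profile 3-4-4-4 — obeys.
(d) [θ.ɫ.r]: profile 3-5-6 — obeys.
(e) [tʃ.k.z]: profile 2-1-3 — violates.
(f) [h.ɫ.tʃ]: profile 3-5-2 — violates.

2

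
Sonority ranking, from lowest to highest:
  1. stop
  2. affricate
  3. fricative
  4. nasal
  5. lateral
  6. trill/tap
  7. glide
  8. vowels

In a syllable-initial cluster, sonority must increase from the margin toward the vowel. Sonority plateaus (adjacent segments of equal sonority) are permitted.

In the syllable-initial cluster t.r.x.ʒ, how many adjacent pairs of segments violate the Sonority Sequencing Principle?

/t/: stop = 1.
/r/: trill/tap = 6.
/x/: fricative = 3.
/ʒ/: fricative = 3.
/t/→/r/: 1→6 (rises) — ok.
/r/→/x/: 6→3 (does not rise) — violation.
/x/→/ʒ/: 3→3 (plateau, allowed) — ok.

1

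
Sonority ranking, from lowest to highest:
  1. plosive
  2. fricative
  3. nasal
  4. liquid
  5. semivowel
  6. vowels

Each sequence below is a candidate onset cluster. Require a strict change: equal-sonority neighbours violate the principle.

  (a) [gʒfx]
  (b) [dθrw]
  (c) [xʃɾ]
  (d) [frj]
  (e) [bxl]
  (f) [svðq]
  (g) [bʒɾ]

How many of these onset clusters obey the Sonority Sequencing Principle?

(a) [gʒfx]: profile 1-2-2-2 — violates.
(b) [dθrw]: profile 1-2-4-5 — obeys.
(c) [xʃɾ]: profile 2-2-4 — violates.
(d) [frj]: profile 2-4-5 — obeys.
(e) [bxl]: profile 1-2-4 — obeys.
(f) [svðq]: profile 2-2-2-1 — violates.
(g) [bʒɾ]: profile 1-2-4 — obeys.

4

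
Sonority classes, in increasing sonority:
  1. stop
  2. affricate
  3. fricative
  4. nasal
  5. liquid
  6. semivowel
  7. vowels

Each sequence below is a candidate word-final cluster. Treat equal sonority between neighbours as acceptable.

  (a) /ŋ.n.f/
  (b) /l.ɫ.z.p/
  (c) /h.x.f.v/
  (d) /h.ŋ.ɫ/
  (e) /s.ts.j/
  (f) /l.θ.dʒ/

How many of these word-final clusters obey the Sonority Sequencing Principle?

(a) /ŋ.n.f/: profile 4-4-3 — obeys.
(b) /l.ɫ.z.p/: profile 5-5-3-1 — obeys.
(c) /h.x.f.v/: profile 3-3-3-3 — obeys.
(d) /h.ŋ.ɫ/: profile 3-4-5 — violates.
(e) /s.ts.j/: profile 3-2-6 — violates.
(f) /l.θ.dʒ/: profile 5-3-2 — obeys.

4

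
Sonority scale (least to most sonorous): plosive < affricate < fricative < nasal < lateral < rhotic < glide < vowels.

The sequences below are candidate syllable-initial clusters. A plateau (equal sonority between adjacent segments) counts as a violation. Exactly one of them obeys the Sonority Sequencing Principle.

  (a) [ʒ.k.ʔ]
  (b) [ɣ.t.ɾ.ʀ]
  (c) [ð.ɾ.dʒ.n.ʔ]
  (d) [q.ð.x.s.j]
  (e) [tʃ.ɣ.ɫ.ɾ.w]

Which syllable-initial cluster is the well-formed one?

(a) 3-1-1 → violates
(b) 3-1-6-6 → violates
(c) 3-6-2-4-1 → violates
(d) 1-3-3-3-7 → violates
(e) 2-3-5-6-7 → obeys

e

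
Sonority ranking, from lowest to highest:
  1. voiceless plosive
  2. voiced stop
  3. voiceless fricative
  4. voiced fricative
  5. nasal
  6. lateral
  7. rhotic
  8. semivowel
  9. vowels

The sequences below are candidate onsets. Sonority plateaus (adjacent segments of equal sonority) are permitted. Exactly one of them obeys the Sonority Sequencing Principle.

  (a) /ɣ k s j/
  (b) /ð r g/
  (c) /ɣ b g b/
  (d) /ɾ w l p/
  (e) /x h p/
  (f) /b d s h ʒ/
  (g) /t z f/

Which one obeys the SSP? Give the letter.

f

(a) /ɣ k s j/: profile 4-1-3-8 — violates.
(b) /ð r g/: profile 4-7-2 — violates.
(c) /ɣ b g b/: profile 4-2-2-2 — violates.
(d) /ɾ w l p/: profile 7-8-6-1 — violates.
(e) /x h p/: profile 3-3-1 — violates.
(f) /b d s h ʒ/: profile 2-2-3-3-4 — obeys.
(g) /t z f/: profile 1-4-3 — violates.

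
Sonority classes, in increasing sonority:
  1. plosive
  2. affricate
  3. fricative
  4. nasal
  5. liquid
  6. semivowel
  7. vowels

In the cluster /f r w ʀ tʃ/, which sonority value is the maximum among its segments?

/f/ is a fricative (sonority 3).
/r/ is a liquid (sonority 5).
/w/ is a semivowel (sonority 6).
/ʀ/ is a liquid (sonority 5).
/tʃ/ is an affricate (sonority 2).
The maximum is 6.

6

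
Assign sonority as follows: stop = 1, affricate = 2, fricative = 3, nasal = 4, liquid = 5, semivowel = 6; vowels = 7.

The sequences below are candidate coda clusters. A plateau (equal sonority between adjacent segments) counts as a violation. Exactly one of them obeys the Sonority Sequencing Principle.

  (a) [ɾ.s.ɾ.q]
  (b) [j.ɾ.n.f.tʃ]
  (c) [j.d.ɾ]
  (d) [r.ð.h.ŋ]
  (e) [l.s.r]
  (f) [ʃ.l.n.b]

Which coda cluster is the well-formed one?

(a) sonority 5-3-5-1: ill-formed.
(b) sonority 6-5-4-3-2: well-formed.
(c) sonority 6-1-5: ill-formed.
(d) sonority 5-3-3-4: ill-formed.
(e) sonority 5-3-5: ill-formed.
(f) sonority 3-5-4-1: ill-formed.

b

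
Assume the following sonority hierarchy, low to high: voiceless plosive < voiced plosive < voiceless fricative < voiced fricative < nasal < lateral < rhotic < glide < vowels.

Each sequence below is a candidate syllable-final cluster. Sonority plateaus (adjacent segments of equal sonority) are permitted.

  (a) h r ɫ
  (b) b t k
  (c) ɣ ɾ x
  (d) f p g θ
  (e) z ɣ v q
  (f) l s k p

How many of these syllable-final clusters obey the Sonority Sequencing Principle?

(a) sonority 3-7-6: ill-formed.
(b) sonority 2-1-1: well-formed.
(c) sonority 4-7-3: ill-formed.
(d) sonority 3-1-2-3: ill-formed.
(e) sonority 4-4-4-1: well-formed.
(f) sonority 6-3-1-1: well-formed.

3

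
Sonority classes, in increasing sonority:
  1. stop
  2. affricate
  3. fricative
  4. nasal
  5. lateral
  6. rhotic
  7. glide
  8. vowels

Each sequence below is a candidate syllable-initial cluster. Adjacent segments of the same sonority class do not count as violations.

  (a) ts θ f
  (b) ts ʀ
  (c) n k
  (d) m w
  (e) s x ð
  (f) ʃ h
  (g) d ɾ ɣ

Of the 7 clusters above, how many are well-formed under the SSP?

(a) 2-3-3 → obeys
(b) 2-6 → obeys
(c) 4-1 → violates
(d) 4-7 → obeys
(e) 3-3-3 → obeys
(f) 3-3 → obeys
(g) 1-6-3 → violates

5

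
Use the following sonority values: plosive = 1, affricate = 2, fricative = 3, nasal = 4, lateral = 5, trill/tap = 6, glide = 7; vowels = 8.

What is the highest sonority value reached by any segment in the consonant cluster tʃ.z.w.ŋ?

/tʃ/: affricate = 2.
/z/: fricative = 3.
/w/: glide = 7.
/ŋ/: nasal = 4.
The maximum is 7.

7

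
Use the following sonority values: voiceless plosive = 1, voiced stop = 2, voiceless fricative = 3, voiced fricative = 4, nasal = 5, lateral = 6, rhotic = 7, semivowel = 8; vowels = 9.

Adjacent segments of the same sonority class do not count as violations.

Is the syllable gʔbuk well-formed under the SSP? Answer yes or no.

no

Onset: /g/ is a voiced stop (sonority 2), /ʔ/ is a voiceless plosive (sonority 1), /b/ is a voiced stop (sonority 2); then the nucleus /u/ (sonority 9).
Onset profile 2-1-2-9 — does not rise throughout.
Coda: /k/ is a voiceless plosive (sonority 1).
Coda profile 9-1 — falls from the nucleus.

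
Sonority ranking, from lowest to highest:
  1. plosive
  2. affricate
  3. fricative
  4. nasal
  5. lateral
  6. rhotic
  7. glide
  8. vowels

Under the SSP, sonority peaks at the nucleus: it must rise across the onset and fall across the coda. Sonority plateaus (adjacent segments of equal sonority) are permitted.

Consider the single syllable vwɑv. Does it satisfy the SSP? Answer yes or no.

yes

Onset: /v/ is a fricative (sonority 3), /w/ is a glide (sonority 7); then the nucleus /ɑ/ (sonority 8).
Onset profile 3-7-8 — rises to the nucleus.
Coda: /v/ is a fricative (sonority 3).
Coda profile 8-3 — falls from the nucleus.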